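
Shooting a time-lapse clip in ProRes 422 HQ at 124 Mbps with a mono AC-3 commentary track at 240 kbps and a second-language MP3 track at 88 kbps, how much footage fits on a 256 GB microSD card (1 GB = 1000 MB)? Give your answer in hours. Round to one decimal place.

Audio total: 240 + 88 = 328 kbps = 0.328 Mbps.
Total bitrate: 124 + 0.328 = 124.328 Mbps.
Capacity: 256 GB = 2,048,000 Mb.
Recording time: 2,048,000 / 124.328 = 16,473 s ≈ 4.58 hours.

4.6 hours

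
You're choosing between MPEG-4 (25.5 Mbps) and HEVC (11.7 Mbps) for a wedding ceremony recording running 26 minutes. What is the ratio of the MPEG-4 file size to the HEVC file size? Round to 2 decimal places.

26 min = 1560 s
MPEG-4: 25.500 Mbps × 1560 s = 39780.0 Mb = 4.631 GiB.
HEVC: 11.700 Mbps × 1560 s = 18252.0 Mb = 2.125 GiB.
Ratio: 4.631 / 2.125 = 2.179.

2.18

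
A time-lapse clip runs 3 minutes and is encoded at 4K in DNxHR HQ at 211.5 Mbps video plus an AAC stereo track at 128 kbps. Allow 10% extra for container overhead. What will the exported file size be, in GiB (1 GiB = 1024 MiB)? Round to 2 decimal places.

4.88 GiB

3 min = 180 s
Audio: 128 kbps = 0.128 Mbps.
Total bitrate: 211.5 + 0.128 = 211.628 Mbps.
Stream data: 211.628 Mbps × 180 s = 38093.0 Mb.
With 10% container overhead: ×1.10.
41,902 Mb = 5,237,793,000 bytes ÷ 1,073,741,824 = 4.878 GiB.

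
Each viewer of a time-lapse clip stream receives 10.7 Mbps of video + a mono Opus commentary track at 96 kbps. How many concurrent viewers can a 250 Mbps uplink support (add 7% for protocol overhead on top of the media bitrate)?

21

Audio: 96 kbps = 0.096 Mbps.
Per-viewer media rate: 10.796 Mbps.
On the wire with 7% overhead: 11.552 Mbps.
250 Mbps = 250.0 Mbps; 250.0 / 11.552 = 21.64 → 21 viewers.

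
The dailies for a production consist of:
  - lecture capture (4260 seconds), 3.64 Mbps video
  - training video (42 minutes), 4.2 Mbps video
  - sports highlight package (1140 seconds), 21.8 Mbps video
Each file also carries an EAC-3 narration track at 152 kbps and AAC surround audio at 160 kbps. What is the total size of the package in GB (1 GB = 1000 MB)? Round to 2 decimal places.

6.68 GB

Audio total: 152 + 160 = 312 kbps = 0.312 Mbps.
lecture capture: 3.952 Mbps × 4260 s = 16835.5 Mb
training video: 4.512 Mbps × 2520 s = 11370.2 Mb
sports highlight package: 22.112 Mbps × 1140 s = 25207.7 Mb
Total: 53413.4 Mb = 6676.7 MB.
= 6.677 GB.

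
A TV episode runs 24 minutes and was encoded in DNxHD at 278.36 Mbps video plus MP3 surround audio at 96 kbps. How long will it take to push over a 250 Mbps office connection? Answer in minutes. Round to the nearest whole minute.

27 minutes

24 min = 1440 s
Audio: 96 kbps = 0.096 Mbps.
Total bitrate: 278.456 Mbps.
File: 278.456 Mbps × 1440 s = 400976.6 Mb.
At 250 Mbps: 400976.6 / 250 = 1603.9 s ≈ 26.7 minutes.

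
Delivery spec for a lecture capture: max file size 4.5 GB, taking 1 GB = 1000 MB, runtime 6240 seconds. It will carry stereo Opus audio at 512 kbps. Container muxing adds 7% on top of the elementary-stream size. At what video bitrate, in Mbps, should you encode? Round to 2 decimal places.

4.88 Mbps

Budget: 4.5 GB = 36000.0 Mb.
Stream payload after overhead: 36000.0 / 1.07 = 33644.9 Mb.
Total bitrate budget: 33644.9 Mb / 6240 s = 5.392 Mbps.
Audio: 512 kbps = 0.512 Mbps.
Video: 5.392 − 0.512 = 4.880 Mbps.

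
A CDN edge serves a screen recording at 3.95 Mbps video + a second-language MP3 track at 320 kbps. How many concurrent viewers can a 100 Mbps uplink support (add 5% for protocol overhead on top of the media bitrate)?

22

Audio: 320 kbps = 0.320 Mbps.
Per-viewer media rate: 4.270 Mbps.
On the wire with 5% overhead: 4.484 Mbps.
100 Mbps = 100.0 Mbps; 100.0 / 4.484 = 22.30 → 22 viewers.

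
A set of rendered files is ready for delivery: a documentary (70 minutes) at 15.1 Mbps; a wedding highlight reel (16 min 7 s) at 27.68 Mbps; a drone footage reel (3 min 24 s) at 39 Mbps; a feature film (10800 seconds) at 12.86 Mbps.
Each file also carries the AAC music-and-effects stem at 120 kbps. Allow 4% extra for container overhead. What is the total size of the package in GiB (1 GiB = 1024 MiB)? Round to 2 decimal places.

28.93 GiB

Audio: 120 kbps = 0.120 Mbps.
documentary: 15.220 Mbps × 4200 s × 1.04 = 66481.0 Mb
wedding highlight reel: 27.800 Mbps × 967 s × 1.04 = 27957.9 Mb
drone footage reel: 39.120 Mbps × 204 s × 1.04 = 8299.7 Mb
feature film: 12.980 Mbps × 10800 s × 1.04 = 145791.4 Mb
Total: 248529.9 Mb = 31066.2 MB.
= 28.93 GiB.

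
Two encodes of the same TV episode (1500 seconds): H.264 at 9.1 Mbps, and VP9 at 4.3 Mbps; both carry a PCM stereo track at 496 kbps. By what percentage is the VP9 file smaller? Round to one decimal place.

Audio: 496 kbps = 0.496 Mbps.
H.264: 9.596 Mbps × 1500 s = 14394.0 Mb = 1.799 GB.
VP9: 4.796 Mbps × 1500 s = 7194.0 Mb = 0.899 GB.
Reduction: (1 − 0.899/1.799) × 100 = 50.02%.

50.0%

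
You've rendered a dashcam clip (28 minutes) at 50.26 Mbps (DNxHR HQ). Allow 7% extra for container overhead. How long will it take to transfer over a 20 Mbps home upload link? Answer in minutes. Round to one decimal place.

75.3 minutes

28 min = 1680 s
File: 50.260 Mbps × 1680 s = 84436.8 Mb.
With 7% container overhead: ×1.07. → 90347.4 Mb.
At 20 Mbps: 90347.4 / 20 = 4517.4 s ≈ 75.3 minutes.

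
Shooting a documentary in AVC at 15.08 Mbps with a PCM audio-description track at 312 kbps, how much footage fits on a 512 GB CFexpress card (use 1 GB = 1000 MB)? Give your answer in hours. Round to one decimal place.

73.9 hours

Audio: 312 kbps = 0.312 Mbps.
Total bitrate: 15.08 + 0.312 = 15.392 Mbps.
Capacity: 512 GB = 4,096,000 Mb.
Recording time: 4,096,000 / 15.392 = 266,112 s ≈ 73.9 hours.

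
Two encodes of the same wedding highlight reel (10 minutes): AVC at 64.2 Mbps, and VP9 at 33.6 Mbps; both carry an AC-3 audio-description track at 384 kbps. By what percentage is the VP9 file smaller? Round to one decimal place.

47.4%

10 min = 600 s
Audio: 384 kbps = 0.384 Mbps.
AVC: 64.584 Mbps × 600 s = 38750.4 Mb = 4.844 GB.
VP9: 33.984 Mbps × 600 s = 20390.4 Mb = 2.549 GB.
Reduction: (1 − 2.549/4.844) × 100 = 47.38%.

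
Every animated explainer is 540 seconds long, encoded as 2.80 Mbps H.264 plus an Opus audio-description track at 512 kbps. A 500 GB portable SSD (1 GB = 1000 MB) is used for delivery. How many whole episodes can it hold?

2236

Audio: 512 kbps = 0.512 Mbps.
Total bitrate: 3.312 Mbps.
Per item: 3.312 Mbps × 540 s = 1,788 Mb = 223.6 MB.
Capacity: 500 GB = 4,000,000 Mb; 2236.54 items → 2236 complete.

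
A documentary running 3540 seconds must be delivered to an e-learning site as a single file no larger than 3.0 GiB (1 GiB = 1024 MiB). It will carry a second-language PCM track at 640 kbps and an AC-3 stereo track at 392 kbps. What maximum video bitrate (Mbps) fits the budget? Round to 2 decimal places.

6.25 Mbps

Budget: 3.0 GiB = 25769.8 Mb.
Total bitrate budget: 25769.8 Mb / 3540 s = 7.280 Mbps.
Audio total: 640 + 392 = 1032 kbps = 1.032 Mbps.
Video: 7.280 − 1.032 = 6.248 Mbps.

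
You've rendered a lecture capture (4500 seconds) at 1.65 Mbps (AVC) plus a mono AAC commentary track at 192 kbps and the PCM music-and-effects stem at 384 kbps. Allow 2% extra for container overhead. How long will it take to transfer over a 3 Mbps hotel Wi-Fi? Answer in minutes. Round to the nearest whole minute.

Audio total: 192 + 384 = 576 kbps = 0.576 Mbps.
Total bitrate: 2.226 Mbps.
File: 2.226 Mbps × 4500 s = 10017.0 Mb.
With 2% container overhead: ×1.02. → 10217.3 Mb.
At 3 Mbps: 10217.3 / 3 = 3405.8 s ≈ 56.8 minutes.

57 minutes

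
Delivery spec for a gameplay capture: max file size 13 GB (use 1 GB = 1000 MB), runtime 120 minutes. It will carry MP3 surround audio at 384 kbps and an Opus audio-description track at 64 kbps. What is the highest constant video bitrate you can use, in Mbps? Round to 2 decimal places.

Budget: 13 GB = 104000.0 Mb.
120 min = 7200 s
Total bitrate budget: 104000.0 Mb / 7200 s = 14.444 Mbps.
Audio total: 384 + 64 = 448 kbps = 0.448 Mbps.
Video: 14.444 − 0.448 = 13.996 Mbps.

14.00 Mbps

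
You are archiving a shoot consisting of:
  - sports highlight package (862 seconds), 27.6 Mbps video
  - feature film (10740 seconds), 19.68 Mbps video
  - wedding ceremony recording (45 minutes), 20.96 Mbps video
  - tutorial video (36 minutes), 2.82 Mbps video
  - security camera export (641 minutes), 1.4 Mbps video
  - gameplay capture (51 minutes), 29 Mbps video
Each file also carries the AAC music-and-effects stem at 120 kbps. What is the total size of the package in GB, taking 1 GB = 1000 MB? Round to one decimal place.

Audio: 120 kbps = 0.120 Mbps.
sports highlight package: 27.720 Mbps × 862 s = 23894.6 Mb
feature film: 19.800 Mbps × 10740 s = 212652.0 Mb
wedding ceremony recording: 21.080 Mbps × 2700 s = 56916.0 Mb
tutorial video: 2.940 Mbps × 2160 s = 6350.4 Mb
security camera export: 1.520 Mbps × 38460 s = 58459.2 Mb
gameplay capture: 29.120 Mbps × 3060 s = 89107.2 Mb
Total: 447379.4 Mb = 55922.4 MB.
= 55.92 GB.

55.9 GB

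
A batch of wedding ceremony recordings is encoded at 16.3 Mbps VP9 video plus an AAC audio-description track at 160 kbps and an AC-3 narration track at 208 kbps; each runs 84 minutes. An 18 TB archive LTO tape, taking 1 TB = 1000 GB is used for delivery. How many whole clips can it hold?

84 min = 5040 s
Audio total: 160 + 208 = 368 kbps = 0.368 Mbps.
Total bitrate: 16.668 Mbps.
Per item: 16.668 Mbps × 5040 s = 84,007 Mb = 10,501 MB.
Capacity: 18 TB = 144,000,000 Mb; 1714.15 items → 1714 complete.

1714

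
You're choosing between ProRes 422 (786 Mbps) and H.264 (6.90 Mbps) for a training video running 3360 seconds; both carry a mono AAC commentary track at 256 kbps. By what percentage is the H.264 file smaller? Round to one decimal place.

Audio: 256 kbps = 0.256 Mbps.
ProRes 422: 786.256 Mbps × 3360 s = 2641820.2 Mb = 307.548 GiB.
H.264: 7.156 Mbps × 3360 s = 24044.2 Mb = 2.799 GiB.
Reduction: (1 − 2.799/307.548) × 100 = 99.09%.

99.1%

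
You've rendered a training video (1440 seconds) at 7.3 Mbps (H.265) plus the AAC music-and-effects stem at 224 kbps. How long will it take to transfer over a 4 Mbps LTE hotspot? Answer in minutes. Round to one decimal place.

Audio: 224 kbps = 0.224 Mbps.
Total bitrate: 7.524 Mbps.
File: 7.524 Mbps × 1440 s = 10834.6 Mb.
At 4 Mbps: 10834.6 / 4 = 2708.6 s ≈ 45.1 minutes.

45.1 minutes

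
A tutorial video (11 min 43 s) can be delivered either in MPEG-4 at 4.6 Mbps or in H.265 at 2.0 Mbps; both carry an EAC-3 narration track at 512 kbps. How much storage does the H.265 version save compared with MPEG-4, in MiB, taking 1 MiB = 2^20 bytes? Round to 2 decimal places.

11 min 43 s = 703 s
Audio: 512 kbps = 0.512 Mbps.
MPEG-4: 5.112 Mbps × 703 s = 3593.7 Mb = 428.407 MiB.
H.265: 2.512 Mbps × 703 s = 1765.9 Mb = 210.516 MiB.
Saving: 428.407 − 210.516 = 217.891 MiB.

217.89 MiB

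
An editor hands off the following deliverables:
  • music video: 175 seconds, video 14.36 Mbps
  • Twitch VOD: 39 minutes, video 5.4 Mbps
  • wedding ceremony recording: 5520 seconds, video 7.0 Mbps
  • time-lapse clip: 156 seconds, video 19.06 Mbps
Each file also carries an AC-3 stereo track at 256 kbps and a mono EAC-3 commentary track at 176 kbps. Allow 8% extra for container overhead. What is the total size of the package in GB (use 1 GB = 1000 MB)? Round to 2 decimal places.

8.14 GB

Audio total: 256 + 176 = 432 kbps = 0.432 Mbps.
music video: 14.792 Mbps × 175 s × 1.08 = 2795.7 Mb
Twitch VOD: 5.832 Mbps × 2340 s × 1.08 = 14738.6 Mb
wedding ceremony recording: 7.432 Mbps × 5520 s × 1.08 = 44306.6 Mb
time-lapse clip: 19.492 Mbps × 156 s × 1.08 = 3284.0 Mb
Total: 65124.9 Mb = 8140.6 MB.
= 8.141 GB.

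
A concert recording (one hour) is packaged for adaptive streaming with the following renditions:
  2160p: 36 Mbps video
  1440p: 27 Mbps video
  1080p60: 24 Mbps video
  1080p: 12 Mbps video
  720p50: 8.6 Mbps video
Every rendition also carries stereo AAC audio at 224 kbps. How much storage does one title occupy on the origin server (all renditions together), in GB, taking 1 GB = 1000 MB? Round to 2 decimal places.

1 h = 3600 s
Audio: 224 kbps = 0.224 Mbps.
Sum of rendition bitrates: (36+0.224) + (27+0.224) + (24+0.224) + (12+0.224) + (8.6+0.224) = 108.720 Mbps.
× 3600 s = 391,392 Mb = 48,924 MB = 48.92 GB.

48.92 GB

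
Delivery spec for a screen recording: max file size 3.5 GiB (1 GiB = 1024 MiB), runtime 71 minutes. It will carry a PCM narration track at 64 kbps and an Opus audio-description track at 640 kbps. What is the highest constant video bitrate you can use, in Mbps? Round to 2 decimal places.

6.35 Mbps

Budget: 3.5 GiB = 30064.8 Mb.
71 min = 4260 s
Total bitrate budget: 30064.8 Mb / 4260 s = 7.057 Mbps.
Audio total: 64 + 640 = 704 kbps = 0.704 Mbps.
Video: 7.057 − 0.704 = 6.353 Mbps.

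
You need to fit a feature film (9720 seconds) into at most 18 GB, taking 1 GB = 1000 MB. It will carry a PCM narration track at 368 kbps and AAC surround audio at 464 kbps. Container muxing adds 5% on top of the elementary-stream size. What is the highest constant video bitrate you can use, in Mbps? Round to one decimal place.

Budget: 18 GB = 144000.0 Mb.
Stream payload after overhead: 144000.0 / 1.05 = 137142.9 Mb.
Total bitrate budget: 137142.9 Mb / 9720 s = 14.109 Mbps.
Audio total: 368 + 464 = 832 kbps = 0.832 Mbps.
Video: 14.109 − 0.832 = 13.277 Mbps.

13.3 Mbps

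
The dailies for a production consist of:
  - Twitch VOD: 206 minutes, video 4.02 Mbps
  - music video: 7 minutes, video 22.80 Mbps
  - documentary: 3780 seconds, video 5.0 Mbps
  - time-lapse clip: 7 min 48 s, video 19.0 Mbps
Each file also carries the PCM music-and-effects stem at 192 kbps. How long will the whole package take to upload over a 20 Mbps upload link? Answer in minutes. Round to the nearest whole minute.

Audio: 192 kbps = 0.192 Mbps.
Twitch VOD: 4.212 Mbps × 12360 s = 52060.3 Mb
music video: 22.992 Mbps × 420 s = 9656.6 Mb
documentary: 5.192 Mbps × 3780 s = 19625.8 Mb
time-lapse clip: 19.192 Mbps × 468 s = 8981.9 Mb
Total: 90324.6 Mb = 11290.6 MB.
At 20 Mbps: 90324.6 / 20 = 4516 s ≈ 75.3 minutes.

75 minutes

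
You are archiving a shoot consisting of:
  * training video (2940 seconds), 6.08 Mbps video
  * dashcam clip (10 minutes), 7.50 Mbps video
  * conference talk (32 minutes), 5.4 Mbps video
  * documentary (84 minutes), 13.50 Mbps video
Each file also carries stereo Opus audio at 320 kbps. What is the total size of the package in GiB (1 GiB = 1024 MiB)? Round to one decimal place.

12.1 GiB

Audio: 320 kbps = 0.320 Mbps.
training video: 6.400 Mbps × 2940 s = 18816.0 Mb
dashcam clip: 7.820 Mbps × 600 s = 4692.0 Mb
conference talk: 5.720 Mbps × 1920 s = 10982.4 Mb
documentary: 13.820 Mbps × 5040 s = 69652.8 Mb
Total: 104143.2 Mb = 13017.9 MB.
= 12.12 GiB.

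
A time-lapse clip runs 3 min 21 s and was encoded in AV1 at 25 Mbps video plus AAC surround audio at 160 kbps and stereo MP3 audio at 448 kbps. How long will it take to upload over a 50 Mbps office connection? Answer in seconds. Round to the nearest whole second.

3 min 21 s = 201 s
Audio total: 160 + 448 = 608 kbps = 0.608 Mbps.
Total bitrate: 25.608 Mbps.
File: 25.608 Mbps × 201 s = 5147.2 Mb.
At 50 Mbps: 5147.2 / 50 = 102.9 s ≈ 103 seconds.

103 seconds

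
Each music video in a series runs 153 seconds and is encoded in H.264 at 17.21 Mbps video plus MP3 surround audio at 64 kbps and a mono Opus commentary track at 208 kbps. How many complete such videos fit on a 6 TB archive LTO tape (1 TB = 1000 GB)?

Audio total: 64 + 208 = 272 kbps = 0.272 Mbps.
Total bitrate: 17.482 Mbps.
Per item: 17.482 Mbps × 153 s = 2,675 Mb = 334.3 MB.
Capacity: 6 TB = 48,000,000 Mb; 17945.63 items → 17945 complete.

17945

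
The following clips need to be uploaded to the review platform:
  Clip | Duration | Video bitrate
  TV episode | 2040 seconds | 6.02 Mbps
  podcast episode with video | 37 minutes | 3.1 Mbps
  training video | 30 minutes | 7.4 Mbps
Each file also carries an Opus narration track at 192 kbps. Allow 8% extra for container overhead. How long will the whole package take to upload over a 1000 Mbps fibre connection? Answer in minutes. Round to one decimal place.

Audio: 192 kbps = 0.192 Mbps.
TV episode: 6.212 Mbps × 2040 s × 1.08 = 13686.3 Mb
podcast episode with video: 3.292 Mbps × 2220 s × 1.08 = 7892.9 Mb
training video: 7.592 Mbps × 1800 s × 1.08 = 14758.8 Mb
Total: 36338.0 Mb = 4542.3 MB.
At 1000 Mbps: 36338.0 / 1000 = 36 s ≈ 0.606 minutes.

0.6 minutes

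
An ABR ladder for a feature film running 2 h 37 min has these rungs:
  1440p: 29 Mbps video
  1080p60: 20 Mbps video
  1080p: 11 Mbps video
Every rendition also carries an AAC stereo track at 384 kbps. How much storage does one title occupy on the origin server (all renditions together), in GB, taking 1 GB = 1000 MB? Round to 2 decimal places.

72.01 GB

2 h 37 min = 157 min = 9420 s
Audio: 384 kbps = 0.384 Mbps.
Sum of rendition bitrates: (29+0.384) + (20+0.384) + (11+0.384) = 61.152 Mbps.
× 9420 s = 576,052 Mb = 72,006 MB = 72.01 GB.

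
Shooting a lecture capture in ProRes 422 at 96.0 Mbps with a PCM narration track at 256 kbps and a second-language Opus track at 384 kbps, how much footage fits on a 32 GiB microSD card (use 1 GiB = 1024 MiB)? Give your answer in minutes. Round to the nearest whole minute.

47 minutes

Audio total: 256 + 384 = 640 kbps = 0.640 Mbps.
Total bitrate: 96.0 + 0.640 = 96.640 Mbps.
Capacity: 32 GiB = 274,878 Mb.
Recording time: 274,878 / 96.640 = 2,844 s ≈ 47.4 minutes.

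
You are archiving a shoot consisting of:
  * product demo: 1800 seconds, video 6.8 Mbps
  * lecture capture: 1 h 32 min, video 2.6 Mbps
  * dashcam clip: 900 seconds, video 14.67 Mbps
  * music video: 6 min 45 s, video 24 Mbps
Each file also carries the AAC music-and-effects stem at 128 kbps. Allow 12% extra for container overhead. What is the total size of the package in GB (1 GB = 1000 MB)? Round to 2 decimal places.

Audio: 128 kbps = 0.128 Mbps.
product demo: 6.928 Mbps × 1800 s × 1.12 = 13966.8 Mb
lecture capture: 2.728 Mbps × 5520 s × 1.12 = 16865.6 Mb
dashcam clip: 14.798 Mbps × 900 s × 1.12 = 14916.4 Mb
music video: 24.128 Mbps × 405 s × 1.12 = 10944.5 Mb
Total: 56693.3 Mb = 7086.7 MB.
= 7.087 GB.

7.09 GB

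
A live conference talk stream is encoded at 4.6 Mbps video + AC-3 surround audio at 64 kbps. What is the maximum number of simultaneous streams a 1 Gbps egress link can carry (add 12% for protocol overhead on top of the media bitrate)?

191

Audio: 64 kbps = 0.064 Mbps.
Per-viewer media rate: 4.664 Mbps.
On the wire with 12% overhead: 5.224 Mbps.
1 Gbps = 1,000 Mbps; 1,000 / 5.224 = 191.44 → 191 viewers.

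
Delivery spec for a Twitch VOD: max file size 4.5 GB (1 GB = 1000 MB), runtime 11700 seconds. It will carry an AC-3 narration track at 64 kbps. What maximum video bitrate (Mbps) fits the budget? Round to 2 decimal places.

3.01 Mbps

Budget: 4.5 GB = 36000.0 Mb.
Total bitrate budget: 36000.0 Mb / 11700 s = 3.077 Mbps.
Audio: 64 kbps = 0.064 Mbps.
Video: 3.077 − 0.064 = 3.013 Mbps.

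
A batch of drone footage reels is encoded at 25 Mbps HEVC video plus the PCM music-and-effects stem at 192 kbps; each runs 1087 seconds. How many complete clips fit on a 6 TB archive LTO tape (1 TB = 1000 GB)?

Audio: 192 kbps = 0.192 Mbps.
Total bitrate: 25.192 Mbps.
Per item: 25.192 Mbps × 1087 s = 27,384 Mb = 3,423 MB.
Capacity: 6 TB = 48,000,000 Mb; 1752.87 items → 1752 complete.

1752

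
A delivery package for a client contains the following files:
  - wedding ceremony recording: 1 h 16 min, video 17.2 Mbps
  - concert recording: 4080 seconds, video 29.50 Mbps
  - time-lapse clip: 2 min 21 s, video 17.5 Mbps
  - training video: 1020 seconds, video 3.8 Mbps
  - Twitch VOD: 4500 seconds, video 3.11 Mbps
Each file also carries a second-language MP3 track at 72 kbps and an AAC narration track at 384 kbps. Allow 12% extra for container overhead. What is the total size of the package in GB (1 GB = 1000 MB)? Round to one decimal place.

Audio total: 72 + 384 = 456 kbps = 0.456 Mbps.
wedding ceremony recording: 17.656 Mbps × 4560 s × 1.12 = 90172.7 Mb
concert recording: 29.956 Mbps × 4080 s × 1.12 = 136886.9 Mb
time-lapse clip: 17.956 Mbps × 141 s × 1.12 = 2835.6 Mb
training video: 4.256 Mbps × 1020 s × 1.12 = 4862.1 Mb
Twitch VOD: 3.566 Mbps × 4500 s × 1.12 = 17972.6 Mb
Total: 252730.0 Mb = 31591.2 MB.
= 31.59 GB.

31.6 GB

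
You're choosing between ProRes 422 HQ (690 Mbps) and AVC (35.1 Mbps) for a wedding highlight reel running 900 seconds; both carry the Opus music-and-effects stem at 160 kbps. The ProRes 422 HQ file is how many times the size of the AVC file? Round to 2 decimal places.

19.57

Audio: 160 kbps = 0.160 Mbps.
ProRes 422 HQ: 690.160 Mbps × 900 s = 621144.0 Mb = 77.643 GB.
AVC: 35.260 Mbps × 900 s = 31734.0 Mb = 3.967 GB.
Ratio: 77.643 / 3.967 = 19.573.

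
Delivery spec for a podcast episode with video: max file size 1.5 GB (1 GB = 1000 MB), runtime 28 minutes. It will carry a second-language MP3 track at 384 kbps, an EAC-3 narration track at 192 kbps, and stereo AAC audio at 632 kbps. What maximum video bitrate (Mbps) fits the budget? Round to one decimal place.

5.9 Mbps

Budget: 1.5 GB = 12000.0 Mb.
28 min = 1680 s
Total bitrate budget: 12000.0 Mb / 1680 s = 7.143 Mbps.
Audio total: 384 + 192 + 632 = 1208 kbps = 1.208 Mbps.
Video: 7.143 − 1.208 = 5.935 Mbps.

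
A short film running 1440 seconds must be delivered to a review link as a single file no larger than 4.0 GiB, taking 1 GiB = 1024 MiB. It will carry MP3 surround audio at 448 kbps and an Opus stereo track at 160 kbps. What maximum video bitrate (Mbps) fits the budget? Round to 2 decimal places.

23.25 Mbps

Budget: 4.0 GiB = 34359.7 Mb.
Total bitrate budget: 34359.7 Mb / 1440 s = 23.861 Mbps.
Audio total: 448 + 160 = 608 kbps = 0.608 Mbps.
Video: 23.861 − 0.608 = 23.253 Mbps.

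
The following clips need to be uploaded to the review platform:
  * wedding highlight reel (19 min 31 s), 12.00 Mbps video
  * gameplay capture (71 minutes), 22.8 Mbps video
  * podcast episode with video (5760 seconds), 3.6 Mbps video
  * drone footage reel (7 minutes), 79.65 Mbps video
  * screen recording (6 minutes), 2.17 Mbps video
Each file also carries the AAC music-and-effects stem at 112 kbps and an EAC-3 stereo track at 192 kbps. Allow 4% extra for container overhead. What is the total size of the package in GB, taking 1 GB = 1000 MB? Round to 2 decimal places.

Audio total: 112 + 192 = 304 kbps = 0.304 Mbps.
wedding highlight reel: 12.304 Mbps × 1171 s × 1.04 = 14984.3 Mb
gameplay capture: 23.104 Mbps × 4260 s × 1.04 = 102360.0 Mb
podcast episode with video: 3.904 Mbps × 5760 s × 1.04 = 23386.5 Mb
drone footage reel: 79.954 Mbps × 420 s × 1.04 = 34923.9 Mb
screen recording: 2.474 Mbps × 360 s × 1.04 = 926.3 Mb
Total: 176581.0 Mb = 22072.6 MB.
= 22.07 GB.

22.07 GB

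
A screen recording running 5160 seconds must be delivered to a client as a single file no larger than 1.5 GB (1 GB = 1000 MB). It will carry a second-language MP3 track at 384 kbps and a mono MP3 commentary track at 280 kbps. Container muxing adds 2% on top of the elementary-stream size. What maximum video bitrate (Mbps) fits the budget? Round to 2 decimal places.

1.62 Mbps

Budget: 1.5 GB = 12000.0 Mb.
Stream payload after overhead: 12000.0 / 1.02 = 11764.7 Mb.
Total bitrate budget: 11764.7 Mb / 5160 s = 2.280 Mbps.
Audio total: 384 + 280 = 664 kbps = 0.664 Mbps.
Video: 2.280 − 0.664 = 1.616 Mbps.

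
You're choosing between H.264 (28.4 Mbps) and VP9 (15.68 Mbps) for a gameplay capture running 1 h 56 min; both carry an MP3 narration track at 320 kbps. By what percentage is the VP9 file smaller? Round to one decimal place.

1 h 56 min = 116 min = 6960 s
Audio: 320 kbps = 0.320 Mbps.
H.264: 28.720 Mbps × 6960 s = 199891.2 Mb = 23.270 GiB.
VP9: 16.000 Mbps × 6960 s = 111360.0 Mb = 12.964 GiB.
Reduction: (1 − 12.964/23.270) × 100 = 44.29%.

44.3%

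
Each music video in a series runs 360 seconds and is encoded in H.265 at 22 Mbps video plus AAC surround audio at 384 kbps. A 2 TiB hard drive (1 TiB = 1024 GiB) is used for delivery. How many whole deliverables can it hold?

Audio: 384 kbps = 0.384 Mbps.
Total bitrate: 22.384 Mbps.
Per item: 22.384 Mbps × 360 s = 8,058 Mb = 1,007 MB.
Capacity: 2 TiB = 17,592,186 Mb; 2183.13 items → 2183 complete.

2183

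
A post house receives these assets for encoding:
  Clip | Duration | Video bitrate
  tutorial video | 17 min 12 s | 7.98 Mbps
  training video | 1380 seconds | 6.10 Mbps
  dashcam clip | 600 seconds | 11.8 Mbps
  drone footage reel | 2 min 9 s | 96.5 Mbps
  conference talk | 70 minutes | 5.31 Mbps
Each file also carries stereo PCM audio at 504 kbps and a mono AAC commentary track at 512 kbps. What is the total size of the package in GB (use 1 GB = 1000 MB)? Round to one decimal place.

8.2 GB

Audio total: 504 + 512 = 1016 kbps = 1.016 Mbps.
tutorial video: 8.996 Mbps × 1032 s = 9283.9 Mb
training video: 7.116 Mbps × 1380 s = 9820.1 Mb
dashcam clip: 12.816 Mbps × 600 s = 7689.6 Mb
drone footage reel: 97.516 Mbps × 129 s = 12579.6 Mb
conference talk: 6.326 Mbps × 4200 s = 26569.2 Mb
Total: 65942.3 Mb = 8242.8 MB.
= 8.243 GB.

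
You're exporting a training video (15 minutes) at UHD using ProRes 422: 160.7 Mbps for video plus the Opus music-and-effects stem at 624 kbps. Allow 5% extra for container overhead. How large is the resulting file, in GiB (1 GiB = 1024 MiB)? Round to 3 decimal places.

17.748 GiB

15 min = 900 s
Audio: 624 kbps = 0.624 Mbps.
Total bitrate: 160.7 + 0.624 = 161.324 Mbps.
Stream data: 161.324 Mbps × 900 s = 145191.6 Mb.
With 5% container overhead: ×1.05.
152,451 Mb = 19,056,397,500 bytes ÷ 1,073,741,824 = 17.75 GiB.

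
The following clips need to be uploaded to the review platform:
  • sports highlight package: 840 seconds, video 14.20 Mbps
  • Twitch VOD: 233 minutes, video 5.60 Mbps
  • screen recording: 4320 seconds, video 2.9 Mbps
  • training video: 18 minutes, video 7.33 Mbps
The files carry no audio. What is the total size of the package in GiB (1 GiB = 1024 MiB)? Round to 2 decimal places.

12.88 GiB

sports highlight package: 14.200 Mbps × 840 s = 11928.0 Mb
Twitch VOD: 5.600 Mbps × 13980 s = 78288.0 Mb
screen recording: 2.900 Mbps × 4320 s = 12528.0 Mb
training video: 7.330 Mbps × 1080 s = 7916.4 Mb
Total: 110660.4 Mb = 13832.5 MB.
= 12.88 GiB.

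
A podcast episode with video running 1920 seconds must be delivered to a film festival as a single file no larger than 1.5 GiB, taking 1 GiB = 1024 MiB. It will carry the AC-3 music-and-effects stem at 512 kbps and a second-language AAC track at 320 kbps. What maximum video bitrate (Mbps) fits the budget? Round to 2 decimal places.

Budget: 1.5 GiB = 12884.9 Mb.
Total bitrate budget: 12884.9 Mb / 1920 s = 6.711 Mbps.
Audio total: 512 + 320 = 832 kbps = 0.832 Mbps.
Video: 6.711 − 0.832 = 5.879 Mbps.

5.88 Mbps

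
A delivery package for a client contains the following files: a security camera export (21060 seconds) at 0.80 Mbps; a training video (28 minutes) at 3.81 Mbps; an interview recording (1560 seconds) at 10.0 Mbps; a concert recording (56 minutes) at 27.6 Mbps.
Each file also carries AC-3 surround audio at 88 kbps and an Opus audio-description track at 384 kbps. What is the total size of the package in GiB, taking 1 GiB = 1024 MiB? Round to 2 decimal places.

Audio total: 88 + 384 = 472 kbps = 0.472 Mbps.
security camera export: 1.272 Mbps × 21060 s = 26788.3 Mb
training video: 4.282 Mbps × 1680 s = 7193.8 Mb
interview recording: 10.472 Mbps × 1560 s = 16336.3 Mb
concert recording: 28.072 Mbps × 3360 s = 94321.9 Mb
Total: 144640.3 Mb = 18080.0 MB.
= 16.84 GiB.

16.84 GiB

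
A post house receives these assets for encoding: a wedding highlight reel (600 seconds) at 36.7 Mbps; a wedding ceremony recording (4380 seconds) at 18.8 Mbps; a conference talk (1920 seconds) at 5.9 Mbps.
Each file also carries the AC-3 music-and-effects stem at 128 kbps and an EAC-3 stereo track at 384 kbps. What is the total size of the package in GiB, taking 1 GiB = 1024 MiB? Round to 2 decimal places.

Audio total: 128 + 384 = 512 kbps = 0.512 Mbps.
wedding highlight reel: 37.212 Mbps × 600 s = 22327.2 Mb
wedding ceremony recording: 19.312 Mbps × 4380 s = 84586.6 Mb
conference talk: 6.412 Mbps × 1920 s = 12311.0 Mb
Total: 119224.8 Mb = 14903.1 MB.
= 13.88 GiB.

13.88 GiB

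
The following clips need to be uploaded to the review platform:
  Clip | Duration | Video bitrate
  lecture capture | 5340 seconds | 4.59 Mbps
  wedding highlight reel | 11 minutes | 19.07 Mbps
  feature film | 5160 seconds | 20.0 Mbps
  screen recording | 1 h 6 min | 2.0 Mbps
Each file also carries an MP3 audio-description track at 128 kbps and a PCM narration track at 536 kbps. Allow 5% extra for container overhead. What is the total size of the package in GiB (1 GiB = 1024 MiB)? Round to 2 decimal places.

Audio total: 128 + 536 = 664 kbps = 0.664 Mbps.
lecture capture: 5.254 Mbps × 5340 s × 1.05 = 29459.2 Mb
wedding highlight reel: 19.734 Mbps × 660 s × 1.05 = 13675.7 Mb
feature film: 20.664 Mbps × 5160 s × 1.05 = 111957.6 Mb
screen recording: 2.664 Mbps × 3960 s × 1.05 = 11076.9 Mb
Total: 166169.3 Mb = 20771.2 MB.
= 19.34 GiB.

19.34 GiB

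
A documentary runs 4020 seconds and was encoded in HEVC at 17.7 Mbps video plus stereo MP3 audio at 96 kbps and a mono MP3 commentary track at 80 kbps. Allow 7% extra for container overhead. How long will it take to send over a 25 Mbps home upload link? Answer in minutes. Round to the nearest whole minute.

51 minutes

Audio total: 96 + 80 = 176 kbps = 0.176 Mbps.
Total bitrate: 17.876 Mbps.
File: 17.876 Mbps × 4020 s = 71861.5 Mb.
With 7% container overhead: ×1.07. → 76891.8 Mb.
At 25 Mbps: 76891.8 / 25 = 3075.7 s ≈ 51.3 minutes.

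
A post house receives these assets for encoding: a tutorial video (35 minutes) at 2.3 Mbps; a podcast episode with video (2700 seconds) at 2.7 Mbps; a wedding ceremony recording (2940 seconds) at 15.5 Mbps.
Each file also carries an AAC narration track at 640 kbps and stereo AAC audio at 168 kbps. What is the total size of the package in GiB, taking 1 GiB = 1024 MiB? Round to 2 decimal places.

7.44 GiB

Audio total: 640 + 168 = 808 kbps = 0.808 Mbps.
tutorial video: 3.108 Mbps × 2100 s = 6526.8 Mb
podcast episode with video: 3.508 Mbps × 2700 s = 9471.6 Mb
wedding ceremony recording: 16.308 Mbps × 2940 s = 47945.5 Mb
Total: 63943.9 Mb = 7993.0 MB.
= 7.444 GiB.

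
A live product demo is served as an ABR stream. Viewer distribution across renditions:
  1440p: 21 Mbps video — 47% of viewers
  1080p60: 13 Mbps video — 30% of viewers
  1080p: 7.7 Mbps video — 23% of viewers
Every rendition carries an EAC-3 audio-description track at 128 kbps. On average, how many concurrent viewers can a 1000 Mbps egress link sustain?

63

Audio: 128 kbps = 0.128 Mbps.
Average per-viewer bitrate: 0.47×21.128 + 0.30×13.128 + 0.23×7.828 = 15.669 Mbps.
1000 Mbps = 1,000 Mbps; 1,000 / 15.669 = 63.82 → 63.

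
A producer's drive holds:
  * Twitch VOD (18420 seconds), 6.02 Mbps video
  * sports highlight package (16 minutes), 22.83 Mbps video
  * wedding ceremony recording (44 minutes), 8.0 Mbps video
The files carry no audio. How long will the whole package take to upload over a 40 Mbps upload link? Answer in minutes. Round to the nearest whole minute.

Twitch VOD: 6.020 Mbps × 18420 s = 110888.4 Mb
sports highlight package: 22.830 Mbps × 960 s = 21916.8 Mb
wedding ceremony recording: 8.000 Mbps × 2640 s = 21120.0 Mb
Total: 153925.2 Mb = 19240.7 MB.
At 40 Mbps: 153925.2 / 40 = 3848 s ≈ 64.1 minutes.

64 minutes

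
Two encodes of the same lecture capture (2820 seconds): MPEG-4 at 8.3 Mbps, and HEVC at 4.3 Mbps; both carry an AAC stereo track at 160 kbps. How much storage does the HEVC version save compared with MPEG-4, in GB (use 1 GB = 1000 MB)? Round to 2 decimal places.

1.41 GB

Audio: 160 kbps = 0.160 Mbps.
MPEG-4: 8.460 Mbps × 2820 s = 23857.2 Mb = 2.982 GB.
HEVC: 4.460 Mbps × 2820 s = 12577.2 Mb = 1.572 GB.
Saving: 2.982 − 1.572 = 1.410 GB.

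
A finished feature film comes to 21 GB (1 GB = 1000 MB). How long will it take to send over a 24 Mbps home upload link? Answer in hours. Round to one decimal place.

1.9 hours

File: 21 GB = 168000.0 Mb.
At 24 Mbps: 168000.0 / 24 = 7000.0 s ≈ 1.94 hours.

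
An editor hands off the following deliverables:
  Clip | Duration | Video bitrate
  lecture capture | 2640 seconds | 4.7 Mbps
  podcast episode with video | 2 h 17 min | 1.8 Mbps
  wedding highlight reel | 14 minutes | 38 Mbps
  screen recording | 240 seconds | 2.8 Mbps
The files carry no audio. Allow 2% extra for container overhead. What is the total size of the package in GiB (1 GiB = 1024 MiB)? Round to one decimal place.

lecture capture: 4.700 Mbps × 2640 s × 1.02 = 12656.2 Mb
podcast episode with video: 1.800 Mbps × 8220 s × 1.02 = 15091.9 Mb
wedding highlight reel: 38.000 Mbps × 840 s × 1.02 = 32558.4 Mb
screen recording: 2.800 Mbps × 240 s × 1.02 = 685.4 Mb
Total: 60991.9 Mb = 7624.0 MB.
= 7.100 GiB.

7.1 GiB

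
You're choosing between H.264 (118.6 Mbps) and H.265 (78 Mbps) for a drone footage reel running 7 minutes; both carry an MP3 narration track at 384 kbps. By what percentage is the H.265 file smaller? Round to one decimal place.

34.1%

7 min = 420 s
Audio: 384 kbps = 0.384 Mbps.
H.264: 118.984 Mbps × 420 s = 49973.3 Mb = 6.247 GB.
H.265: 78.384 Mbps × 420 s = 32921.3 Mb = 4.115 GB.
Reduction: (1 − 4.115/6.247) × 100 = 34.12%.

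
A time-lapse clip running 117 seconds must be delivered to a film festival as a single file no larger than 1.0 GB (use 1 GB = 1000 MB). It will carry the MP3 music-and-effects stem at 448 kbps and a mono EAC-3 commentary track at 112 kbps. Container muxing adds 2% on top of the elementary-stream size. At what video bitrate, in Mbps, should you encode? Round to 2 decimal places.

Budget: 1.0 GB = 8000.0 Mb.
Stream payload after overhead: 8000.0 / 1.02 = 7843.1 Mb.
Total bitrate budget: 7843.1 Mb / 117 s = 67.035 Mbps.
Audio total: 448 + 112 = 560 kbps = 0.560 Mbps.
Video: 67.035 − 0.560 = 66.475 Mbps.

66.48 Mbps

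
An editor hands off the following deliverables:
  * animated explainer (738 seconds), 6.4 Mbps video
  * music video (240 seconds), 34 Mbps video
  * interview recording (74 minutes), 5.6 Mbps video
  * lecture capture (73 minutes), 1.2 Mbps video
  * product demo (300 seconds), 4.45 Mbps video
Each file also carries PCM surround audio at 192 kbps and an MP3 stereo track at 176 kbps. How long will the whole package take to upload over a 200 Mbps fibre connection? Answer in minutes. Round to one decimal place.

4.0 minutes

Audio total: 192 + 176 = 368 kbps = 0.368 Mbps.
animated explainer: 6.768 Mbps × 738 s = 4994.8 Mb
music video: 34.368 Mbps × 240 s = 8248.3 Mb
interview recording: 5.968 Mbps × 4440 s = 26497.9 Mb
lecture capture: 1.568 Mbps × 4380 s = 6867.8 Mb
product demo: 4.818 Mbps × 300 s = 1445.4 Mb
Total: 48054.3 Mb = 6006.8 MB.
At 200 Mbps: 48054.3 / 200 = 240 s ≈ 4 minutes.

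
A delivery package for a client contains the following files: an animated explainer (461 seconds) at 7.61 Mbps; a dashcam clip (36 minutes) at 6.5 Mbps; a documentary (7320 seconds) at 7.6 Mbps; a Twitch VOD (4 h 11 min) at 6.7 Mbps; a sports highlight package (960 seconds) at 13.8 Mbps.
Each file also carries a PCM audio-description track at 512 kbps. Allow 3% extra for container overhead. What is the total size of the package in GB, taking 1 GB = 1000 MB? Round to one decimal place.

25.8 GB

Audio: 512 kbps = 0.512 Mbps.
animated explainer: 8.122 Mbps × 461 s × 1.03 = 3856.6 Mb
dashcam clip: 7.012 Mbps × 2160 s × 1.03 = 15600.3 Mb
documentary: 8.112 Mbps × 7320 s × 1.03 = 61161.2 Mb
Twitch VOD: 7.212 Mbps × 15060 s × 1.03 = 111871.1 Mb
sports highlight package: 14.312 Mbps × 960 s × 1.03 = 14151.7 Mb
Total: 206640.9 Mb = 25830.1 MB.
= 25.83 GB.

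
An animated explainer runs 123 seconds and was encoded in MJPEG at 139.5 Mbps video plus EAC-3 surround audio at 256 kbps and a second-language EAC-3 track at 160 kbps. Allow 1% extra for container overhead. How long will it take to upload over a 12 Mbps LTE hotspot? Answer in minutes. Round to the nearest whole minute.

Audio total: 256 + 160 = 416 kbps = 0.416 Mbps.
Total bitrate: 139.916 Mbps.
File: 139.916 Mbps × 123 s = 17209.7 Mb.
With 1% container overhead: ×1.01. → 17381.8 Mb.
At 12 Mbps: 17381.8 / 12 = 1448.5 s ≈ 24.1 minutes.

24 minutes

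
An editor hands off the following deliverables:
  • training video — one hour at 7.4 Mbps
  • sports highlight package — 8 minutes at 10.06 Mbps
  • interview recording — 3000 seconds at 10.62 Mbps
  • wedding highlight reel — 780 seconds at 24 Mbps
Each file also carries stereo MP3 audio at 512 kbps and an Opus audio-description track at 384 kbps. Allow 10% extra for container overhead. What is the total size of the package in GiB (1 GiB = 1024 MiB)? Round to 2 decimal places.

11.41 GiB

Audio total: 512 + 384 = 896 kbps = 0.896 Mbps.
training video: 8.296 Mbps × 3600 s × 1.10 = 32852.2 Mb
sports highlight package: 10.956 Mbps × 480 s × 1.10 = 5784.8 Mb
interview recording: 11.516 Mbps × 3000 s × 1.10 = 38002.8 Mb
wedding highlight reel: 24.896 Mbps × 780 s × 1.10 = 21360.8 Mb
Total: 98000.5 Mb = 12250.1 MB.
= 11.41 GiB.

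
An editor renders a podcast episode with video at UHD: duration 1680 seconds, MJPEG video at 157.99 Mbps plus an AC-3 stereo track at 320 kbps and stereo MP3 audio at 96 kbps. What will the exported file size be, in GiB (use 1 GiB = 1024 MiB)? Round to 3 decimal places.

Audio total: 320 + 96 = 416 kbps = 0.416 Mbps.
Total bitrate: 157.99 + 0.416 = 158.406 Mbps.
Stream data: 158.406 Mbps × 1680 s = 266122.1 Mb.
266,122 Mb = 33,265,260,000 bytes ÷ 1,073,741,824 = 30.98 GiB.

30.981 GiB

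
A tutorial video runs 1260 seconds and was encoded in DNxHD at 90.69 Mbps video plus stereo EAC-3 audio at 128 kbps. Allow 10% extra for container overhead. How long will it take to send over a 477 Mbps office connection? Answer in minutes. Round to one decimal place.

Audio: 128 kbps = 0.128 Mbps.
Total bitrate: 90.818 Mbps.
File: 90.818 Mbps × 1260 s = 114430.7 Mb.
With 10% container overhead: ×1.10. → 125873.7 Mb.
At 477 Mbps: 125873.7 / 477 = 263.9 s ≈ 4.4 minutes.

4.4 minutes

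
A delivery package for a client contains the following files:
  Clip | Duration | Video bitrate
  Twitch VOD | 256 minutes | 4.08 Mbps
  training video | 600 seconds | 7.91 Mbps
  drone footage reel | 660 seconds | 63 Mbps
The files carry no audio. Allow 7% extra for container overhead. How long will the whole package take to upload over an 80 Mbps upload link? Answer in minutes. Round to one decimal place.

24.3 minutes

Twitch VOD: 4.080 Mbps × 15360 s × 1.07 = 67055.6 Mb
training video: 7.910 Mbps × 600 s × 1.07 = 5078.2 Mb
drone footage reel: 63.000 Mbps × 660 s × 1.07 = 44490.6 Mb
Total: 116624.4 Mb = 14578.1 MB.
At 80 Mbps: 116624.4 / 80 = 1458 s ≈ 24.3 minutes.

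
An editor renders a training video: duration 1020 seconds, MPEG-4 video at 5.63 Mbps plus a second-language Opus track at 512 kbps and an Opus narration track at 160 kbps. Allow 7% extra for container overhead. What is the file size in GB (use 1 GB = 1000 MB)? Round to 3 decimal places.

Audio total: 512 + 160 = 672 kbps = 0.672 Mbps.
Total bitrate: 5.63 + 0.672 = 6.302 Mbps.
Stream data: 6.302 Mbps × 1020 s = 6428.0 Mb.
With 7% container overhead: ×1.07.
6,878 Mb ÷ 8 = 859.8 MB → 0.8598 GB.

0.860 GB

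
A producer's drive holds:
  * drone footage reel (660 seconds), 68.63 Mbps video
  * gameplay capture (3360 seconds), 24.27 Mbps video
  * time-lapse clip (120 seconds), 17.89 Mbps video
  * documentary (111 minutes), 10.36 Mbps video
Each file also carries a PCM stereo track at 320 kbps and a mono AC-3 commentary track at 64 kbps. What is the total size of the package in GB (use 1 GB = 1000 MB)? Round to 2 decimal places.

25.27 GB

Audio total: 320 + 64 = 384 kbps = 0.384 Mbps.
drone footage reel: 69.014 Mbps × 660 s = 45549.2 Mb
gameplay capture: 24.654 Mbps × 3360 s = 82837.4 Mb
time-lapse clip: 18.274 Mbps × 120 s = 2192.9 Mb
documentary: 10.744 Mbps × 6660 s = 71555.0 Mb
Total: 202134.6 Mb = 25266.8 MB.
= 25.27 GB.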